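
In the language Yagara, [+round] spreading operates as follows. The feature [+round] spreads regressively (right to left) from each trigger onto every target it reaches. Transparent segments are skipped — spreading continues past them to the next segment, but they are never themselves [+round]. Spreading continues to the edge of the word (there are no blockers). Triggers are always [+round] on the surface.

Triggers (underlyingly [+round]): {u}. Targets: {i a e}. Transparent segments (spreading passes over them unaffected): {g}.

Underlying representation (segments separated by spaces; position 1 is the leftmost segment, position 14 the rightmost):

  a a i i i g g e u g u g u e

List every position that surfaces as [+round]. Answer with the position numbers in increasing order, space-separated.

1 2 3 4 5 8 9 11 13

From /u/ at 9 leftward: 8 /e/ → [+round]; 7 /g/ transparent; 6 /g/ transparent; 5 /i/ → [+round]; 4 /i/ → [+round]; 3 /i/ → [+round]; 2 /a/ → [+round]; 1 /a/ → [+round]; word edge.
From /u/ at 11 leftward: 10 /g/ transparent; 9 /u/ is itself a trigger — this domain ends here.
From /u/ at 13 leftward: 12 /g/ transparent; 11 /u/ is itself a trigger — this domain ends here.
Target with no active source: position 14 stays [-round].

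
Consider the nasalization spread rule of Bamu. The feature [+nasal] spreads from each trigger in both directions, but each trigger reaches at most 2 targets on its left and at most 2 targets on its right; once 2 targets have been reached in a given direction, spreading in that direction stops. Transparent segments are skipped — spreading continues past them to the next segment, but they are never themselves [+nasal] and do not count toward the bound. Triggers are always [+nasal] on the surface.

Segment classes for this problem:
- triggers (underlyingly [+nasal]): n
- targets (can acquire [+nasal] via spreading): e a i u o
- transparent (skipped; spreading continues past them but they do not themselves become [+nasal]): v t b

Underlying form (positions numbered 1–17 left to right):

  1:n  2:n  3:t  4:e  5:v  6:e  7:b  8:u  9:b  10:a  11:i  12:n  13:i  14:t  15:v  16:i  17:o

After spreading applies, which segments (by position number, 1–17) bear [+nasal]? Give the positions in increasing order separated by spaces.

From /n/ at 1 rightward: 2 /n/ is itself a trigger — this domain ends here.
From /n/ at 1 leftward: word edge.
From /n/ at 2 rightward: 3 /t/ transparent; 4 /e/ → [+nasal]; 5 /v/ transparent; 6 /e/ → [+nasal]; bound reached.
From /n/ at 2 leftward: 1 /n/ is itself a trigger — this domain ends here.
From /n/ at 12 rightward: 13 /i/ → [+nasal]; 14 /t/ transparent; 15 /v/ transparent; 16 /i/ → [+nasal]; bound reached.
From /n/ at 12 leftward: 11 /i/ → [+nasal]; 10 /a/ → [+nasal]; bound reached.
Targets with no active source: positions 8 17 stay [-nasal].

1 2 4 6 10 11 12 13 16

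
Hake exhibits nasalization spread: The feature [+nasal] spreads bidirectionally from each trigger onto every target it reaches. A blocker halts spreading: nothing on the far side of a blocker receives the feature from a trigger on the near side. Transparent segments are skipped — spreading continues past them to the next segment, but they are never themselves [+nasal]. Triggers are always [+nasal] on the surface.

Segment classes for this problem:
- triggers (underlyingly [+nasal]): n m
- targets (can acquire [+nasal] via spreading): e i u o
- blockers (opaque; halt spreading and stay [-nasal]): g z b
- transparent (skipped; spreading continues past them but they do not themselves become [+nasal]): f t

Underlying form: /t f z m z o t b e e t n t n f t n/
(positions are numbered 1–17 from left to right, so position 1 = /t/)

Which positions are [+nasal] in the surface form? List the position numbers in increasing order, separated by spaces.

4 9 10 12 14 17

From /m/ at 4 rightward: 5 /z/ blocks.
From /m/ at 4 leftward: 3 /z/ blocks.
From /n/ at 12 rightward: 13 /t/ transparent; 14 /n/ is itself a trigger — this domain ends here.
From /n/ at 12 leftward: 11 /t/ transparent; 10 /e/ → [+nasal]; 9 /e/ → [+nasal]; 8 /b/ blocks.
From /n/ at 14 rightward: 15 /f/ transparent; 16 /t/ transparent; 17 /n/ is itself a trigger — this domain ends here.
From /n/ at 14 leftward: 13 /t/ transparent; 12 /n/ is itself a trigger — this domain ends here.
From /n/ at 17 rightward: word edge.
From /n/ at 17 leftward: 16 /t/ transparent; 15 /f/ transparent; 14 /n/ is itself a trigger — this domain ends here.
Target with no active source: position 6 stays [-nasal].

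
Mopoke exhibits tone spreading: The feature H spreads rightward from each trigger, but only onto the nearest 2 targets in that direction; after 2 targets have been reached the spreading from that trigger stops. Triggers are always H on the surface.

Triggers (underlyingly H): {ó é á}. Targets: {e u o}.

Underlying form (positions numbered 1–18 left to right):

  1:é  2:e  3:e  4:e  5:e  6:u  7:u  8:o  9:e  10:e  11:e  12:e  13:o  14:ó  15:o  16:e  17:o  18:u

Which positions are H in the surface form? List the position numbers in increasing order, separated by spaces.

From /é/ at 1 rightward: 2 /e/ → H; 3 /e/ → H; bound reached.
From /ó/ at 14 rightward: 15 /o/ → H; 16 /e/ → H; bound reached.
Targets with no active source: positions 4 5 6 7 8 9 10 11 12 13 17 18 stay [-high tone].

1 2 3 14 15 16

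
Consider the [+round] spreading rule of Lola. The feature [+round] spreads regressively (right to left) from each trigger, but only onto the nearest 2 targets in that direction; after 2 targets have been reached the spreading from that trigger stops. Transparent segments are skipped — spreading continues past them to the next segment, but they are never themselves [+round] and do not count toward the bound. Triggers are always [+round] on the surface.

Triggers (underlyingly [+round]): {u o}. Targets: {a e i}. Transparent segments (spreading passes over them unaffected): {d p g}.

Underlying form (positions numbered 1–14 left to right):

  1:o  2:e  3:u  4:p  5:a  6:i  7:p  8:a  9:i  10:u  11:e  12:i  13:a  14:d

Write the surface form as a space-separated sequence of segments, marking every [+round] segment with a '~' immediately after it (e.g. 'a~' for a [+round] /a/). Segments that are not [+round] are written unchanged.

From /o/ at 1 leftward: word edge.
From /u/ at 3 leftward: 2 /e/ → [+round]; 1 /o/ is itself a trigger — this domain ends here.
From /u/ at 10 leftward: 9 /i/ → [+round]; 8 /a/ → [+round]; bound reached.
Targets with no active source: positions 5 6 11 12 13 stay [-round].
[+round] positions on the surface: 1 2 3 8 9 10.

o~ e~ u~ p a i p a~ i~ u~ e i a d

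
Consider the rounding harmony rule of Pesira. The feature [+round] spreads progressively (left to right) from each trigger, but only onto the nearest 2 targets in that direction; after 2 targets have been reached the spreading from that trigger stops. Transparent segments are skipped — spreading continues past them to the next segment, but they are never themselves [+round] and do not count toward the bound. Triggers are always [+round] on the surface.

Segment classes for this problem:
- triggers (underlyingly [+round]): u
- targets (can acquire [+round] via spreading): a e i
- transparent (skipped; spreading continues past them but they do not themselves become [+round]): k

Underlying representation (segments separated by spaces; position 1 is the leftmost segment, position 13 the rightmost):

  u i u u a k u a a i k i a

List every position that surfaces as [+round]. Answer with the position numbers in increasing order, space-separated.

1 2 3 4 5 7 8 9

From /u/ at 1 rightward: 2 /i/ → [+round]; 3 /u/ is itself a trigger — this domain ends here.
From /u/ at 3 rightward: 4 /u/ is itself a trigger — this domain ends here.
From /u/ at 4 rightward: 5 /a/ → [+round]; 6 /k/ transparent; 7 /u/ is itself a trigger — this domain ends here.
From /u/ at 7 rightward: 8 /a/ → [+round]; 9 /a/ → [+round]; bound reached.
Targets with no active source: positions 10 12 13 stay [-round].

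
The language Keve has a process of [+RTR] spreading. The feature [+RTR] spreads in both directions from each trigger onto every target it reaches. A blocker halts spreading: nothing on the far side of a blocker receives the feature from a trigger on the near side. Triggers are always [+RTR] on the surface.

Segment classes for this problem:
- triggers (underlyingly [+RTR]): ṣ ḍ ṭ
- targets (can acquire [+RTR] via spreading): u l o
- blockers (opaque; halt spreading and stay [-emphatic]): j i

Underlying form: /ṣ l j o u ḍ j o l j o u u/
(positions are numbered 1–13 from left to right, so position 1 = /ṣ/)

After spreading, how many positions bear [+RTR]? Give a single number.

From /ṣ/ at 1 rightward: 2 /l/ → [+RTR]; 3 /j/ blocks.
From /ṣ/ at 1 leftward: word edge.
From /ḍ/ at 6 rightward: 7 /j/ blocks.
From /ḍ/ at 6 leftward: 5 /u/ → [+RTR]; 4 /o/ → [+RTR]; 3 /j/ blocks.
Targets with no active source: positions 8 9 11 12 13 stay [-emphatic].
[+RTR] positions on the surface: 1 2 4 5 6.

5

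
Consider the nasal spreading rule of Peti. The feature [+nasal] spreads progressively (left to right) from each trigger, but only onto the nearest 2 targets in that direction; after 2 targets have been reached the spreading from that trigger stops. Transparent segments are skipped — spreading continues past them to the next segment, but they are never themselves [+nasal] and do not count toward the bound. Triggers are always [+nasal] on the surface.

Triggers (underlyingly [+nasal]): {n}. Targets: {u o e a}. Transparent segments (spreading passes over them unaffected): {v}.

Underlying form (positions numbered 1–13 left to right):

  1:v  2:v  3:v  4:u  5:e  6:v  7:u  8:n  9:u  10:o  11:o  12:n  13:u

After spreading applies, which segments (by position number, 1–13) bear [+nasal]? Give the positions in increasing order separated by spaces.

From /n/ at 8 rightward: 9 /u/ → [+nasal]; 10 /o/ → [+nasal]; bound reached.
From /n/ at 12 rightward: 13 /u/ → [+nasal]; word edge.
Targets with no active source: positions 4 5 7 11 stay [-nasal].

8 9 10 12 13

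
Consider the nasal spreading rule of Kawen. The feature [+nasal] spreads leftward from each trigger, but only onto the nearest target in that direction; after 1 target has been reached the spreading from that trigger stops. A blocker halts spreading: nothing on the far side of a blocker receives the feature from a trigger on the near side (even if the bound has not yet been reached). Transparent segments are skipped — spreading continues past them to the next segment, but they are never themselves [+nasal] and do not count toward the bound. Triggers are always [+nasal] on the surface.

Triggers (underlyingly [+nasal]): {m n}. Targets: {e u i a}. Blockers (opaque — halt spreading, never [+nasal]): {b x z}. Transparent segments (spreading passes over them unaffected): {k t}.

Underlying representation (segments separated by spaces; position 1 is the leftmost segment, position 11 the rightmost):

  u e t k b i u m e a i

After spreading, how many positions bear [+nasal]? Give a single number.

From /m/ at 8 leftward: 7 /u/ → [+nasal]; bound reached.
Targets with no active source: positions 1 2 6 9 10 11 stay [-nasal].
[+nasal] positions on the surface: 7 8.

2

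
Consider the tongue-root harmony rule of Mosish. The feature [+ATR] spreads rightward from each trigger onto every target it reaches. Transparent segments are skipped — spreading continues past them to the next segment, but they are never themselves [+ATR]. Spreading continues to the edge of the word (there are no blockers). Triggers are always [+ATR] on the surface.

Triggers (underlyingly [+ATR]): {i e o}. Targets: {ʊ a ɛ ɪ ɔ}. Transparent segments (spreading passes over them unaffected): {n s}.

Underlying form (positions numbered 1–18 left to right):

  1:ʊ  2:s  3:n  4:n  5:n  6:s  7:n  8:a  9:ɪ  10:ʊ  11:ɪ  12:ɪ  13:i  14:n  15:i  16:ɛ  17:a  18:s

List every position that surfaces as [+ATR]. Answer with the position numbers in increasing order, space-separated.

From /i/ at 13 rightward: 14 /n/ transparent; 15 /i/ is itself a trigger — this domain ends here.
From /i/ at 15 rightward: 16 /ɛ/ → [+ATR]; 17 /a/ → [+ATR]; 18 /s/ transparent; word edge.
Targets with no active source: positions 1 8 9 10 11 12 stay [-ATR].

13 15 16 17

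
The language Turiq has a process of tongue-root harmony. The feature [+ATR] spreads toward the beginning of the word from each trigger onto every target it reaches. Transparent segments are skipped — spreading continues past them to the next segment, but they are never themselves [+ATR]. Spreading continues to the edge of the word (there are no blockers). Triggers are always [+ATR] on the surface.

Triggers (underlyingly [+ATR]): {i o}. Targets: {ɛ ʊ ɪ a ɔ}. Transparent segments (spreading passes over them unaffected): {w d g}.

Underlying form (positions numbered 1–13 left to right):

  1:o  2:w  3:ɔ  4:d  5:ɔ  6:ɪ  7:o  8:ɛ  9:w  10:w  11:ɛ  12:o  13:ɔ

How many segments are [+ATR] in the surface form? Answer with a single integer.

8

From /o/ at 1 leftward: word edge.
From /o/ at 7 leftward: 6 /ɪ/ → [+ATR]; 5 /ɔ/ → [+ATR]; 4 /d/ transparent; 3 /ɔ/ → [+ATR]; 2 /w/ transparent; 1 /o/ is itself a trigger — this domain ends here.
From /o/ at 12 leftward: 11 /ɛ/ → [+ATR]; 10 /w/ transparent; 9 /w/ transparent; 8 /ɛ/ → [+ATR]; 7 /o/ is itself a trigger — this domain ends here.
Target with no active source: position 13 stays [-ATR].
[+ATR] positions on the surface: 1 3 5 6 7 8 11 12.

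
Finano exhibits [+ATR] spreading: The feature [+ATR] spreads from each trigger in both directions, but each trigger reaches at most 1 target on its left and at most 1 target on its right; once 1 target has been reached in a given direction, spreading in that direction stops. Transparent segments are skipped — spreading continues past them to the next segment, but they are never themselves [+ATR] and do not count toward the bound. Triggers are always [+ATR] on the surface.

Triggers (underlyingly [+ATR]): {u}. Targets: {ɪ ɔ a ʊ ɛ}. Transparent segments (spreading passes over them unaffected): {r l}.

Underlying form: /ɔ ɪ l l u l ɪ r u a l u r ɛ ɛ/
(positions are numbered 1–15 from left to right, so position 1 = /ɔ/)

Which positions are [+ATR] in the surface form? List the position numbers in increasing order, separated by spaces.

From /u/ at 5 rightward: 6 /l/ transparent; 7 /ɪ/ → [+ATR]; bound reached.
From /u/ at 5 leftward: 4 /l/ transparent; 3 /l/ transparent; 2 /ɪ/ → [+ATR]; bound reached.
From /u/ at 9 rightward: 10 /a/ → [+ATR]; bound reached.
From /u/ at 9 leftward: 8 /r/ transparent; 7 /ɪ/ → [+ATR]; bound reached.
From /u/ at 12 rightward: 13 /r/ transparent; 14 /ɛ/ → [+ATR]; bound reached.
From /u/ at 12 leftward: 11 /l/ transparent; 10 /a/ → [+ATR]; bound reached.
Targets with no active source: positions 1 15 stay [-ATR].

2 5 7 9 10 12 14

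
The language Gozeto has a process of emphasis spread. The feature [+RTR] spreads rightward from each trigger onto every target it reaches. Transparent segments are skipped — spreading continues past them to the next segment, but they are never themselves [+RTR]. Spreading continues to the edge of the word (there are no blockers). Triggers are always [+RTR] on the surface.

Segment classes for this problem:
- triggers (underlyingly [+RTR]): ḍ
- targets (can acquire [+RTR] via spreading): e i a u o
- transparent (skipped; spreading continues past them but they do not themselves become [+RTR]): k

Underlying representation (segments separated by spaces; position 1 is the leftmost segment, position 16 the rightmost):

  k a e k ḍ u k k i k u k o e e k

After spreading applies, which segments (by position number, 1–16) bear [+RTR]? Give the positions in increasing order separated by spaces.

From /ḍ/ at 5 rightward: 6 /u/ → [+RTR]; 7 /k/ transparent; 8 /k/ transparent; 9 /i/ → [+RTR]; 10 /k/ transparent; 11 /u/ → [+RTR]; 12 /k/ transparent; 13 /o/ → [+RTR]; 14 /e/ → [+RTR]; 15 /e/ → [+RTR]; 16 /k/ transparent; word edge.
Targets with no active source: positions 2 3 stay [-emphatic].

5 6 9 11 13 14 15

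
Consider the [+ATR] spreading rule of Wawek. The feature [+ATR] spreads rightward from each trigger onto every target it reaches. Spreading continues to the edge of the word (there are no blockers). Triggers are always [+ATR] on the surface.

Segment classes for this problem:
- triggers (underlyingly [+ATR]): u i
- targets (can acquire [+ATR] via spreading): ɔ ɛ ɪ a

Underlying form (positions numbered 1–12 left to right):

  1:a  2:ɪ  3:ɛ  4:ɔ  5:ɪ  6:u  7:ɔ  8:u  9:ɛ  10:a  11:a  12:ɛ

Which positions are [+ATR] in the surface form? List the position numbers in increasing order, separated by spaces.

From /u/ at 6 rightward: 7 /ɔ/ → [+ATR]; 8 /u/ is itself a trigger — this domain ends here.
From /u/ at 8 rightward: 9 /ɛ/ → [+ATR]; 10 /a/ → [+ATR]; 11 /a/ → [+ATR]; 12 /ɛ/ → [+ATR]; word edge.
Targets with no active source: positions 1 2 3 4 5 stay [-ATR].

6 7 8 9 10 11 12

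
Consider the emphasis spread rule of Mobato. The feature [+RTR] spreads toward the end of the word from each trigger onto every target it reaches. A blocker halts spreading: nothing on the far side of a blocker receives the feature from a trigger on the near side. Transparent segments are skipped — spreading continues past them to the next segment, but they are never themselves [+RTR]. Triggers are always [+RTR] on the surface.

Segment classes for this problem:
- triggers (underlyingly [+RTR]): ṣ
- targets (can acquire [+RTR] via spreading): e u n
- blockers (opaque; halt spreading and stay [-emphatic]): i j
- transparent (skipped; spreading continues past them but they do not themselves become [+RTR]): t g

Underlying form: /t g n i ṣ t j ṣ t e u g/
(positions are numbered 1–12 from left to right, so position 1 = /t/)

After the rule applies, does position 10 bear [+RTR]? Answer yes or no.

yes

From /ṣ/ at 5 rightward: 6 /t/ transparent; 7 /j/ blocks.
From /ṣ/ at 8 rightward: 9 /t/ transparent; 10 /e/ → [+RTR]; 11 /u/ → [+RTR]; 12 /g/ transparent; word edge.
Target with no active source: position 3 stays [-emphatic].
[+RTR] positions on the surface: 5 8 10 11.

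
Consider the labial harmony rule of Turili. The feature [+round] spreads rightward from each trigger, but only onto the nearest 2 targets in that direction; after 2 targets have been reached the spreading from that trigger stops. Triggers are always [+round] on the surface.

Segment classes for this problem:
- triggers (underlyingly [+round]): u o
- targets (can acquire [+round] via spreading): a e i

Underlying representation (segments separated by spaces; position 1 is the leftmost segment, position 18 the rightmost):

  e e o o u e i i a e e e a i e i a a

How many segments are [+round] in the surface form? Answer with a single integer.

From /o/ at 3 rightward: 4 /o/ is itself a trigger — this domain ends here.
From /o/ at 4 rightward: 5 /u/ is itself a trigger — this domain ends here.
From /u/ at 5 rightward: 6 /e/ → [+round]; 7 /i/ → [+round]; bound reached.
Targets with no active source: positions 1 2 8 9 10 11 12 13 14 15 16 17 18 stay [-round].
[+round] positions on the surface: 3 4 5 6 7.

5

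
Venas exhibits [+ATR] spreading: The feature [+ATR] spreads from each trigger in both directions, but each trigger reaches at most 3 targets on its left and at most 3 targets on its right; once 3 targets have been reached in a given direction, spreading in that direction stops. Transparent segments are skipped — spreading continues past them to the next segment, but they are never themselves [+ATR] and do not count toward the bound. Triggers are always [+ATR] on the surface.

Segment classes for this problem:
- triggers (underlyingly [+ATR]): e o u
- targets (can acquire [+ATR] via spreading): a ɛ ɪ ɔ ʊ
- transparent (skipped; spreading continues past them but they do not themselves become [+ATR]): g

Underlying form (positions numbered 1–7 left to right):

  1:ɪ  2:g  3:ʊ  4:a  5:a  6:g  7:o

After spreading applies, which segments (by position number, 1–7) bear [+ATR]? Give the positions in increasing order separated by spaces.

From /o/ at 7 rightward: word edge.
From /o/ at 7 leftward: 6 /g/ transparent; 5 /a/ → [+ATR]; 4 /a/ → [+ATR]; 3 /ʊ/ → [+ATR]; bound reached.
Target with no active source: position 1 stays [-ATR].

3 4 5 7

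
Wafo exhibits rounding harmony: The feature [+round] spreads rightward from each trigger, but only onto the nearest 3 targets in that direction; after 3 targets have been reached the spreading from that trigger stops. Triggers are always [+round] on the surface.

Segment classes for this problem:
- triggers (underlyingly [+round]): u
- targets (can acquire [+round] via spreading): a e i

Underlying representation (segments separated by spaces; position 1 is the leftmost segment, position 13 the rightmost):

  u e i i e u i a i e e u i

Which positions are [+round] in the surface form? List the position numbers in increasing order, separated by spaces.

1 2 3 4 6 7 8 9 12 13

From /u/ at 1 rightward: 2 /e/ → [+round]; 3 /i/ → [+round]; 4 /i/ → [+round]; bound reached.
From /u/ at 6 rightward: 7 /i/ → [+round]; 8 /a/ → [+round]; 9 /i/ → [+round]; bound reached.
From /u/ at 12 rightward: 13 /i/ → [+round]; word edge.
Targets with no active source: positions 5 10 11 stay [-round].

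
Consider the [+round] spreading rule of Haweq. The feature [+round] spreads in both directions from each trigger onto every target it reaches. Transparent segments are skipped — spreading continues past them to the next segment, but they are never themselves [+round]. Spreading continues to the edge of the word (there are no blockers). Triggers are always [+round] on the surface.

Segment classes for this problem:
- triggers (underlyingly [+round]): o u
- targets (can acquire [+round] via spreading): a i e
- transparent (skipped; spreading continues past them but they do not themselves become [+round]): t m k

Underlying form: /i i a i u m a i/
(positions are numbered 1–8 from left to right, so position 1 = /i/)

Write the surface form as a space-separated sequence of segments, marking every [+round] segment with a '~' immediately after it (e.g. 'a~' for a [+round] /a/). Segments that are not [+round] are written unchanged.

i~ i~ a~ i~ u~ m a~ i~

From /u/ at 5 rightward: 6 /m/ transparent; 7 /a/ → [+round]; 8 /i/ → [+round]; word edge.
From /u/ at 5 leftward: 4 /i/ → [+round]; 3 /a/ → [+round]; 2 /i/ → [+round]; 1 /i/ → [+round]; word edge.
[+round] positions on the surface: 1 2 3 4 5 7 8.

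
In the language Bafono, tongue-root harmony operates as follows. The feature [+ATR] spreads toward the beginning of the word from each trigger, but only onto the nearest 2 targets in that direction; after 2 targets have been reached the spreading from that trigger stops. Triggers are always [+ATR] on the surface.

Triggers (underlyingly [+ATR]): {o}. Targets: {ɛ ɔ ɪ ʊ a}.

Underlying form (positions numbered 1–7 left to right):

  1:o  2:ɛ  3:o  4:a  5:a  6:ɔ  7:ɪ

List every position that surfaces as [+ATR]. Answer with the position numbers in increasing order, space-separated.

1 2 3

From /o/ at 1 leftward: word edge.
From /o/ at 3 leftward: 2 /ɛ/ → [+ATR]; 1 /o/ is itself a trigger — this domain ends here.
Targets with no active source: positions 4 5 6 7 stay [-ATR].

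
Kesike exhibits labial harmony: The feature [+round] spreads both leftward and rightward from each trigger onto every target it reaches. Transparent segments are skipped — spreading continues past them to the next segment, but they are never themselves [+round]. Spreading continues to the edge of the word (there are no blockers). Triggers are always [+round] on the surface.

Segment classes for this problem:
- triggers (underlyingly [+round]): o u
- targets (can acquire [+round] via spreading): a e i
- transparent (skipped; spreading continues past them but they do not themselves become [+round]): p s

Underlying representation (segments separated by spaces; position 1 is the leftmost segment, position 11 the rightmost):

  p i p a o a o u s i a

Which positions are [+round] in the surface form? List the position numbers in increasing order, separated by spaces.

From /o/ at 5 rightward: 6 /a/ → [+round]; 7 /o/ is itself a trigger — this domain ends here.
From /o/ at 5 leftward: 4 /a/ → [+round]; 3 /p/ transparent; 2 /i/ → [+round]; 1 /p/ transparent; word edge.
From /o/ at 7 rightward: 8 /u/ is itself a trigger — this domain ends here.
From /o/ at 7 leftward: 6 /a/ → [+round]; 5 /o/ is itself a trigger — this domain ends here.
From /u/ at 8 rightward: 9 /s/ transparent; 10 /i/ → [+round]; 11 /a/ → [+round]; word edge.
From /u/ at 8 leftward: 7 /o/ is itself a trigger — this domain ends here.

2 4 5 6 7 8 10 11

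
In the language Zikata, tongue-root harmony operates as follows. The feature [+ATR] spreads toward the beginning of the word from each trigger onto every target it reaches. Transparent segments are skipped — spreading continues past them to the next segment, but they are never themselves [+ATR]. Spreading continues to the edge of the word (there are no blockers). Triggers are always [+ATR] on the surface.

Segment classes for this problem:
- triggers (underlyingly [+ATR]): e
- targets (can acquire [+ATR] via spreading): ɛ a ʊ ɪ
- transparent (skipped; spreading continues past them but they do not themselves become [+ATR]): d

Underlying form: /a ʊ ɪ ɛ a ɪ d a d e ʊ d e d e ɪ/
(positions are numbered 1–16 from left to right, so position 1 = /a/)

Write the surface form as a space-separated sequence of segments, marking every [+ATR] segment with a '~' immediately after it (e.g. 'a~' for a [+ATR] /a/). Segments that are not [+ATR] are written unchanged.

a~ ʊ~ ɪ~ ɛ~ a~ ɪ~ d a~ d e~ ʊ~ d e~ d e~ ɪ

From /e/ at 10 leftward: 9 /d/ transparent; 8 /a/ → [+ATR]; 7 /d/ transparent; 6 /ɪ/ → [+ATR]; 5 /a/ → [+ATR]; 4 /ɛ/ → [+ATR]; 3 /ɪ/ → [+ATR]; 2 /ʊ/ → [+ATR]; 1 /a/ → [+ATR]; word edge.
From /e/ at 13 leftward: 12 /d/ transparent; 11 /ʊ/ → [+ATR]; 10 /e/ is itself a trigger — this domain ends here.
From /e/ at 15 leftward: 14 /d/ transparent; 13 /e/ is itself a trigger — this domain ends here.
Target with no active source: position 16 stays [-ATR].
[+ATR] positions on the surface: 1 2 3 4 5 6 8 10 11 13 15.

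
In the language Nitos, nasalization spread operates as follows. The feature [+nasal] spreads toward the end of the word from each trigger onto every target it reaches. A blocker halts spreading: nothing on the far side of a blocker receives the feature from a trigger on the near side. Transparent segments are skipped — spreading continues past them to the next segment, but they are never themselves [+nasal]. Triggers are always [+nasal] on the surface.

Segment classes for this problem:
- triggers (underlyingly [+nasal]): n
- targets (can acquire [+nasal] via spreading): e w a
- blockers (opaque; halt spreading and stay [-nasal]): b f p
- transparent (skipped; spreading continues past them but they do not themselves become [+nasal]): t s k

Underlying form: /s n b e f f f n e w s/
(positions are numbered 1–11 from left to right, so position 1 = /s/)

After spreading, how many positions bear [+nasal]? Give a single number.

4

From /n/ at 2 rightward: 3 /b/ blocks.
From /n/ at 8 rightward: 9 /e/ → [+nasal]; 10 /w/ → [+nasal]; 11 /s/ transparent; word edge.
Target with no active source: position 4 stays [-nasal].
[+nasal] positions on the surface: 2 8 9 10.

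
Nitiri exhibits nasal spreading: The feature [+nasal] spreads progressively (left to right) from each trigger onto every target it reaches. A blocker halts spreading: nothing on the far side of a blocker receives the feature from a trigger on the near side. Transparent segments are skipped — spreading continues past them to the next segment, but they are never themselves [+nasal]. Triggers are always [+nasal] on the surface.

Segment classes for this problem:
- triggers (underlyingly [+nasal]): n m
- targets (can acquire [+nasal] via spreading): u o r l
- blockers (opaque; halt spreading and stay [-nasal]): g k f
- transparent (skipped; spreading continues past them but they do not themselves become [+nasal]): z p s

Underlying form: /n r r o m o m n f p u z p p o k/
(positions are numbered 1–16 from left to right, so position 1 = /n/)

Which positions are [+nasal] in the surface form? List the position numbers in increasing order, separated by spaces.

From /n/ at 1 rightward: 2 /r/ → [+nasal]; 3 /r/ → [+nasal]; 4 /o/ → [+nasal]; 5 /m/ is itself a trigger — this domain ends here.
From /m/ at 5 rightward: 6 /o/ → [+nasal]; 7 /m/ is itself a trigger — this domain ends here.
From /m/ at 7 rightward: 8 /n/ is itself a trigger — this domain ends here.
From /n/ at 8 rightward: 9 /f/ blocks.
Targets with no active source: positions 11 15 stay [-nasal].

1 2 3 4 5 6 7 8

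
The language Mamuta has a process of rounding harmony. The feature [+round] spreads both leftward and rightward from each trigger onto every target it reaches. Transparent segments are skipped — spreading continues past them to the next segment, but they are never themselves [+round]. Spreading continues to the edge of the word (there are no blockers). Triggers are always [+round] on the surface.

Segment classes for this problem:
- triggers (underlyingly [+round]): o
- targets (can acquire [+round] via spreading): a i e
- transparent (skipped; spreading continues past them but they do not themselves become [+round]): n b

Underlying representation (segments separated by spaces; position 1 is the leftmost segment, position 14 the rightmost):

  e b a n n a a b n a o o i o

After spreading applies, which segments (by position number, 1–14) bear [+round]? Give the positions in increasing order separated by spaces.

From /o/ at 11 rightward: 12 /o/ is itself a trigger — this domain ends here.
From /o/ at 11 leftward: 10 /a/ → [+round]; 9 /n/ transparent; 8 /b/ transparent; 7 /a/ → [+round]; 6 /a/ → [+round]; 5 /n/ transparent; 4 /n/ transparent; 3 /a/ → [+round]; 2 /b/ transparent; 1 /e/ → [+round]; word edge.
From /o/ at 12 rightward: 13 /i/ → [+round]; 14 /o/ is itself a trigger — this domain ends here.
From /o/ at 12 leftward: 11 /o/ is itself a trigger — this domain ends here.
From /o/ at 14 rightward: word edge.
From /o/ at 14 leftward: 13 /i/ → [+round]; 12 /o/ is itself a trigger — this domain ends here.

1 3 6 7 10 11 12 13 14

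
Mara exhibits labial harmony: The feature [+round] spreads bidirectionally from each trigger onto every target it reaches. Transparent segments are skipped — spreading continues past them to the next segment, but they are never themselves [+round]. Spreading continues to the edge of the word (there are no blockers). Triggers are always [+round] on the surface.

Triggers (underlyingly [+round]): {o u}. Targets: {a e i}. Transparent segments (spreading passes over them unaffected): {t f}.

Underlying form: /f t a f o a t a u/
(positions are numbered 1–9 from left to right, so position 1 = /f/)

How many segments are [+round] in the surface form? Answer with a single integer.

5

From /o/ at 5 rightward: 6 /a/ → [+round]; 7 /t/ transparent; 8 /a/ → [+round]; 9 /u/ is itself a trigger — this domain ends here.
From /o/ at 5 leftward: 4 /f/ transparent; 3 /a/ → [+round]; 2 /t/ transparent; 1 /f/ transparent; word edge.
From /u/ at 9 rightward: word edge.
From /u/ at 9 leftward: 8 /a/ → [+round]; 7 /t/ transparent; 6 /a/ → [+round]; 5 /o/ is itself a trigger — this domain ends here.
[+round] positions on the surface: 3 5 6 8 9.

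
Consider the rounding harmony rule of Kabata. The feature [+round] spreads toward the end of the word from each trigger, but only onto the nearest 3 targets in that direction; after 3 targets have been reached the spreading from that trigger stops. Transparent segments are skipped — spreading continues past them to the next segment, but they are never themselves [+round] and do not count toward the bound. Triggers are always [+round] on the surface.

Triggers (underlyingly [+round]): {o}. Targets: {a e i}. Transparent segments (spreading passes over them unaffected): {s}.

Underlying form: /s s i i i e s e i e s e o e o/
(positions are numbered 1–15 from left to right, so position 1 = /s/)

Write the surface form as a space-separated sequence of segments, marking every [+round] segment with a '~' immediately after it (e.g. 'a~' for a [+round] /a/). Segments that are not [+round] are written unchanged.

From /o/ at 13 rightward: 14 /e/ → [+round]; 15 /o/ is itself a trigger — this domain ends here.
From /o/ at 15 rightward: word edge.
Targets with no active source: positions 3 4 5 6 8 9 10 12 stay [-round].
[+round] positions on the surface: 13 14 15.

s s i i i e s e i e s e o~ e~ o~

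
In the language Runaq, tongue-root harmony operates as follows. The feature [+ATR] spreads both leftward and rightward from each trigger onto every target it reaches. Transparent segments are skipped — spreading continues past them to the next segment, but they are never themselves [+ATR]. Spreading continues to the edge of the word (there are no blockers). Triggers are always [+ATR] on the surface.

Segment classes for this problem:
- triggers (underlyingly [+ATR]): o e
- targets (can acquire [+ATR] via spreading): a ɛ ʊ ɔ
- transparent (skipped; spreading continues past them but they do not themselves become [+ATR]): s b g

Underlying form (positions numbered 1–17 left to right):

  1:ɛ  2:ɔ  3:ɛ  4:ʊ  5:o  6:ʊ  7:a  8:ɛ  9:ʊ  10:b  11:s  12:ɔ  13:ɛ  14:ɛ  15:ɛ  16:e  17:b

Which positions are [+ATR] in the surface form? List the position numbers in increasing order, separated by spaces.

From /o/ at 5 rightward: 6 /ʊ/ → [+ATR]; 7 /a/ → [+ATR]; 8 /ɛ/ → [+ATR]; 9 /ʊ/ → [+ATR]; 10 /b/ transparent; 11 /s/ transparent; 12 /ɔ/ → [+ATR]; 13 /ɛ/ → [+ATR]; 14 /ɛ/ → [+ATR]; 15 /ɛ/ → [+ATR]; 16 /e/ is itself a trigger — this domain ends here.
From /o/ at 5 leftward: 4 /ʊ/ → [+ATR]; 3 /ɛ/ → [+ATR]; 2 /ɔ/ → [+ATR]; 1 /ɛ/ → [+ATR]; word edge.
From /e/ at 16 rightward: 17 /b/ transparent; word edge.
From /e/ at 16 leftward: 15 /ɛ/ → [+ATR]; 14 /ɛ/ → [+ATR]; 13 /ɛ/ → [+ATR]; 12 /ɔ/ → [+ATR]; 11 /s/ transparent; 10 /b/ transparent; 9 /ʊ/ → [+ATR]; 8 /ɛ/ → [+ATR]; 7 /a/ → [+ATR]; 6 /ʊ/ → [+ATR]; 5 /o/ is itself a trigger — this domain ends here.

1 2 3 4 5 6 7 8 9 12 13 14 15 16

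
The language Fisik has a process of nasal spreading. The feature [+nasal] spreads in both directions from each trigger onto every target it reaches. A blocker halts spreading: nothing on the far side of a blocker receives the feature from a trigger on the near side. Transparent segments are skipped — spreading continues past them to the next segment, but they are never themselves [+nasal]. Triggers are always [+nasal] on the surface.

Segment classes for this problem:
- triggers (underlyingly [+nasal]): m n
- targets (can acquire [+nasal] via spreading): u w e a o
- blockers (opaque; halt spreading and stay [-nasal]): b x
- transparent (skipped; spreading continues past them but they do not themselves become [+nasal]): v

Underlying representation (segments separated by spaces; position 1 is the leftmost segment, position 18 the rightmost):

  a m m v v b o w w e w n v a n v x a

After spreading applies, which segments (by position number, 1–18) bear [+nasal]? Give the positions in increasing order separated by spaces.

1 2 3 7 8 9 10 11 12 14 15

From /m/ at 2 rightward: 3 /m/ is itself a trigger — this domain ends here.
From /m/ at 2 leftward: 1 /a/ → [+nasal]; word edge.
From /m/ at 3 rightward: 4 /v/ transparent; 5 /v/ transparent; 6 /b/ blocks.
From /m/ at 3 leftward: 2 /m/ is itself a trigger — this domain ends here.
From /n/ at 12 rightward: 13 /v/ transparent; 14 /a/ → [+nasal]; 15 /n/ is itself a trigger — this domain ends here.
From /n/ at 12 leftward: 11 /w/ → [+nasal]; 10 /e/ → [+nasal]; 9 /w/ → [+nasal]; 8 /w/ → [+nasal]; 7 /o/ → [+nasal]; 6 /b/ blocks.
From /n/ at 15 rightward: 16 /v/ transparent; 17 /x/ blocks.
From /n/ at 15 leftward: 14 /a/ → [+nasal]; 13 /v/ transparent; 12 /n/ is itself a trigger — this domain ends here.
Target with no active source: position 18 stays [-nasal].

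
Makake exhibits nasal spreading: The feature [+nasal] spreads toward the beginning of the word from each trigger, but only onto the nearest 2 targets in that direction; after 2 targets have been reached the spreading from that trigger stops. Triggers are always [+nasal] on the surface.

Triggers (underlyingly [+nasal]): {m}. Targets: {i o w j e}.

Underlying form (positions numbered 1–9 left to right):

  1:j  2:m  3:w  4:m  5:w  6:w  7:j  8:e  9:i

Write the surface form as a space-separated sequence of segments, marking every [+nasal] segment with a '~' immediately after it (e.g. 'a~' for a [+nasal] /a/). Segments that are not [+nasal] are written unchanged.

j~ m~ w~ m~ w w j e i

From /m/ at 2 leftward: 1 /j/ → [+nasal]; word edge.
From /m/ at 4 leftward: 3 /w/ → [+nasal]; 2 /m/ is itself a trigger — this domain ends here.
Targets with no active source: positions 5 6 7 8 9 stay [-nasal].
[+nasal] positions on the surface: 1 2 3 4.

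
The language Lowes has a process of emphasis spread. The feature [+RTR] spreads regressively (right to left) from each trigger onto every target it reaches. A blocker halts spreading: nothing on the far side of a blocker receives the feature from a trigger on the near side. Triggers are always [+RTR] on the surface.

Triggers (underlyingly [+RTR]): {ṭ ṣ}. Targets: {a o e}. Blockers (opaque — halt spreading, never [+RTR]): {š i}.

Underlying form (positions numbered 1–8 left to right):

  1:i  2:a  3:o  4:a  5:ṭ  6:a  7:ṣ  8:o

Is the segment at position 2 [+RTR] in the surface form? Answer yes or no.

yes

From /ṭ/ at 5 leftward: 4 /a/ → [+RTR]; 3 /o/ → [+RTR]; 2 /a/ → [+RTR]; 1 /i/ blocks.
From /ṣ/ at 7 leftward: 6 /a/ → [+RTR]; 5 /ṭ/ is itself a trigger — this domain ends here.
Target with no active source: position 8 stays [-emphatic].
[+RTR] positions on the surface: 2 3 4 5 6 7.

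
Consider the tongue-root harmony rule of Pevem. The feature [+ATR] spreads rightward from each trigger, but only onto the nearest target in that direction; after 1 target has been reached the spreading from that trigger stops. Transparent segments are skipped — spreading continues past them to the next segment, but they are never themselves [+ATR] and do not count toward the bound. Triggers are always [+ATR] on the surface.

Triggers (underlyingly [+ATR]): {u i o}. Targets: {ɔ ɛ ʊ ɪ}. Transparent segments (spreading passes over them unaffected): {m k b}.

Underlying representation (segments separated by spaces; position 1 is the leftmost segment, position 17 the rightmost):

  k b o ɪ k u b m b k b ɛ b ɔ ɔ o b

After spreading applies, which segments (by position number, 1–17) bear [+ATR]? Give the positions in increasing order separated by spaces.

3 4 6 12 16

From /o/ at 3 rightward: 4 /ɪ/ → [+ATR]; bound reached.
From /u/ at 6 rightward: 7 /b/ transparent; 8 /m/ transparent; 9 /b/ transparent; 10 /k/ transparent; 11 /b/ transparent; 12 /ɛ/ → [+ATR]; bound reached.
From /o/ at 16 rightward: 17 /b/ transparent; word edge.
Targets with no active source: positions 14 15 stay [-ATR].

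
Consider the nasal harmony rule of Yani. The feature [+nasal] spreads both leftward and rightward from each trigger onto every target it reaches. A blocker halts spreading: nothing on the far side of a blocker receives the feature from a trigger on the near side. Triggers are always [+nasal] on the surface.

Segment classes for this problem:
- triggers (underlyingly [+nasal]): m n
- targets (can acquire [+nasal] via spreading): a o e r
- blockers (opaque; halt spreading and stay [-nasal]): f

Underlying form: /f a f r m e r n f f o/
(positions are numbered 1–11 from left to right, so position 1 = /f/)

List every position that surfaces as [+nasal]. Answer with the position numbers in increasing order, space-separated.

4 5 6 7 8

From /m/ at 5 rightward: 6 /e/ → [+nasal]; 7 /r/ → [+nasal]; 8 /n/ is itself a trigger — this domain ends here.
From /m/ at 5 leftward: 4 /r/ → [+nasal]; 3 /f/ blocks.
From /n/ at 8 rightward: 9 /f/ blocks.
From /n/ at 8 leftward: 7 /r/ → [+nasal]; 6 /e/ → [+nasal]; 5 /m/ is itself a trigger — this domain ends here.
Targets with no active source: positions 2 11 stay [-nasal].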